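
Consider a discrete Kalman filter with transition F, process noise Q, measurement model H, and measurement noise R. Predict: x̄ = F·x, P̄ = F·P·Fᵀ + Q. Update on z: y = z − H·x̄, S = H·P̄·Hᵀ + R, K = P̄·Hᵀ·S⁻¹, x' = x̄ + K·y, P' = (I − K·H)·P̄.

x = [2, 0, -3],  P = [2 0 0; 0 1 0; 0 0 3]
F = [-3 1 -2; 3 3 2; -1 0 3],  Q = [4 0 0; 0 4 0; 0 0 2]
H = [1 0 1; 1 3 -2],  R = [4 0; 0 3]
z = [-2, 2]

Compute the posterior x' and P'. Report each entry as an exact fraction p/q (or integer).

x' = [40997/9786, -2425/466, -66245/9786]
P' = [227027/9786 -10111/466 -205535/9786; -10111/466 10279/466 10171/466; -205535/9786 10171/466 218531/9786]

x̄ = F·x = [0, 0, -11]
P̄ = F·P·Fᵀ + Q = [35 -27 -12; -27 43 12; -12 12 31]
y = z − H·x̄ = [9, -20]
S = H·P̄·Hᵀ + R = [46 -60; -60 291]
K = P̄·Hᵀ·S⁻¹ = [1791/3262 184/4893; 15/466 64/233; 1083/3262 -304/4893]
x' = x̄ + K·y = [40997/9786, -2425/466, -66245/9786]
P' = (I − K·H)·P̄ = [227027/9786 -10111/466 -205535/9786; -10111/466 10279/466 10171/466; -205535/9786 10171/466 218531/9786]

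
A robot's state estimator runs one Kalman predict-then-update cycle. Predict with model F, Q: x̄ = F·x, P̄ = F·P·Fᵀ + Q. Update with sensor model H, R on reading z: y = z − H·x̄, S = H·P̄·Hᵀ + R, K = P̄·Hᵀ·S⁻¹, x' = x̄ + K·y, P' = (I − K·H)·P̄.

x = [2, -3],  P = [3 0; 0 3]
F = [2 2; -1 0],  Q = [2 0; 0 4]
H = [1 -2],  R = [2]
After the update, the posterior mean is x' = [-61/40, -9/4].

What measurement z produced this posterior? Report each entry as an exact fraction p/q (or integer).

z = [3]

x̄ = F·x = [-2, -2]
P̄ = F·P·Fᵀ + Q = [26 -6; -6 7]
S = H·P̄·Hᵀ + R = [80]
K = P̄·Hᵀ·S⁻¹ = [19/40; -1/4]
x' − x̄ = [19/40, -1/4] = K·y
y = (KᵀK)⁻¹·Kᵀ·(x' − x̄) = [1]
z = y + H·x̄ = [1] + [2] = [3]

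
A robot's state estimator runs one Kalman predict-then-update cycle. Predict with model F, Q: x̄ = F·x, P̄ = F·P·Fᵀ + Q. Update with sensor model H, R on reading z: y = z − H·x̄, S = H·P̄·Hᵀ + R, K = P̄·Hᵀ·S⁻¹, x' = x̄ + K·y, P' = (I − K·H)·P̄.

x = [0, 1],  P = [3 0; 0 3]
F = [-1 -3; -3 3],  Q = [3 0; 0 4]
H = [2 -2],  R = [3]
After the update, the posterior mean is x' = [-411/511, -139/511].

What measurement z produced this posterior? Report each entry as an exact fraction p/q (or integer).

x̄ = F·x = [-3, 3]
P̄ = F·P·Fᵀ + Q = [33 -18; -18 58]
S = H·P̄·Hᵀ + R = [511]
K = P̄·Hᵀ·S⁻¹ = [102/511; -152/511]
x' − x̄ = [1122/511, -1672/511] = K·y
y = (KᵀK)⁻¹·Kᵀ·(x' − x̄) = [11]
z = y + H·x̄ = [11] + [-12] = [-1]

z = [-1]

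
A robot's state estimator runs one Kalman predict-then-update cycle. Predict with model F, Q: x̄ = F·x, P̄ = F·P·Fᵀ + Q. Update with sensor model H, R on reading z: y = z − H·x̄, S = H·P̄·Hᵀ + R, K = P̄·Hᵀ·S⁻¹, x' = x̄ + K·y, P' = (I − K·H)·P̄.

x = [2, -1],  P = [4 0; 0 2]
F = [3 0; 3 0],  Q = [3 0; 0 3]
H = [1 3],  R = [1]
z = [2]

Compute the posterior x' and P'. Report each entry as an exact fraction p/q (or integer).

x' = [408/607, 276/607]
P' = [2064/607 -639/607; -639/607 264/607]

x̄ = F·x = [6, 6]
P̄ = F·P·Fᵀ + Q = [39 36; 36 39]
y = z − H·x̄ = [-22]
S = H·P̄·Hᵀ + R = [607]
K = P̄·Hᵀ·S⁻¹ = [147/607; 153/607]
x' = x̄ + K·y = [408/607, 276/607]
P' = (I − K·H)·P̄ = [2064/607 -639/607; -639/607 264/607]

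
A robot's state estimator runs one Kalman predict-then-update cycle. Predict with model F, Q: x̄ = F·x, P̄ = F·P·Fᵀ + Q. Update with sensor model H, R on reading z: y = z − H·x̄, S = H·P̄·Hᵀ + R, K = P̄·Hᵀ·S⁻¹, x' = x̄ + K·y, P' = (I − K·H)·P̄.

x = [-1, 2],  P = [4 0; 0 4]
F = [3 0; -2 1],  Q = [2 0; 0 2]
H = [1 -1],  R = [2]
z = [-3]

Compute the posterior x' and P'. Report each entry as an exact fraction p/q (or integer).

x̄ = F·x = [-3, 4]
P̄ = F·P·Fᵀ + Q = [38 -24; -24 22]
y = z − H·x̄ = [4]
S = H·P̄·Hᵀ + R = [110]
K = P̄·Hᵀ·S⁻¹ = [31/55; -23/55]
x' = x̄ + K·y = [-41/55, 128/55]
P' = (I − K·H)·P̄ = [168/55 106/55; 106/55 152/55]

x' = [-41/55, 128/55]
P' = [168/55 106/55; 106/55 152/55]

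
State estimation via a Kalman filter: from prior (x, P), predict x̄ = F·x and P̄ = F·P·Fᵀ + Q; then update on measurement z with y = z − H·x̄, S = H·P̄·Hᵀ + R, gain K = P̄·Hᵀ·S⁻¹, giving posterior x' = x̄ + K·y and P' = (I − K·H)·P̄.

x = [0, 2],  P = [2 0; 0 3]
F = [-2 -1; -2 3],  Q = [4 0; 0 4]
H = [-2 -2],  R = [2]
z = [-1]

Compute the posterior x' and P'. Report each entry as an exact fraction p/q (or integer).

x̄ = F·x = [-2, 6]
P̄ = F·P·Fᵀ + Q = [15 -1; -1 39]
y = z − H·x̄ = [7]
S = H·P̄·Hᵀ + R = [210]
K = P̄·Hᵀ·S⁻¹ = [-2/15; -38/105]
x' = x̄ + K·y = [-44/15, 52/15]
P' = (I − K·H)·P̄ = [169/15 -167/15; -167/15 1207/105]

x' = [-44/15, 52/15]
P' = [169/15 -167/15; -167/15 1207/105]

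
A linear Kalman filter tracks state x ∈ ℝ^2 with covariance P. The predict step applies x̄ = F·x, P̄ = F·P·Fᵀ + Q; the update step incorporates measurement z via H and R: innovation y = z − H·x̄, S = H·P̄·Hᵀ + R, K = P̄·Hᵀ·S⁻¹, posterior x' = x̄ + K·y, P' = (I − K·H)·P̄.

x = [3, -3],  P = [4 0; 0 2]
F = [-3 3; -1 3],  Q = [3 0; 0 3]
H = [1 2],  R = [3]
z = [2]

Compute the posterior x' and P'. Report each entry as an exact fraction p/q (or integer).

x' = [27/70, 4/7]
P' = [2271/280 -24/7; -24/7 15/7]

x̄ = F·x = [-18, -12]
P̄ = F·P·Fᵀ + Q = [57 30; 30 25]
y = z − H·x̄ = [44]
S = H·P̄·Hᵀ + R = [280]
K = P̄·Hᵀ·S⁻¹ = [117/280; 2/7]
x' = x̄ + K·y = [27/70, 4/7]
P' = (I − K·H)·P̄ = [2271/280 -24/7; -24/7 15/7]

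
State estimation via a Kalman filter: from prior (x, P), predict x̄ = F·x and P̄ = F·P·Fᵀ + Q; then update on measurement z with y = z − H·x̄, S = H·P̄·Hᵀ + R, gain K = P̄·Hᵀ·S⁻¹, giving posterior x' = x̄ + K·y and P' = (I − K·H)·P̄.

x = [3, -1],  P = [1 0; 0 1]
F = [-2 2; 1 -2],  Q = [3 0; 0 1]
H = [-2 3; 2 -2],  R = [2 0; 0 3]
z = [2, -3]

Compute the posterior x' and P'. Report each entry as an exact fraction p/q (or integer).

x' = [-10/7, -47/434]
P' = [9/7 6/7; 6/7 159/217]

x̄ = F·x = [-8, 5]
P̄ = F·P·Fᵀ + Q = [11 -6; -6 6]
y = z − H·x̄ = [-29, 23]
S = H·P̄·Hᵀ + R = [172 -140; -140 119]
K = P̄·Hᵀ·S⁻¹ = [0 2/7; 15/62 18/217]
x' = x̄ + K·y = [-10/7, -47/434]
P' = (I − K·H)·P̄ = [9/7 6/7; 6/7 159/217]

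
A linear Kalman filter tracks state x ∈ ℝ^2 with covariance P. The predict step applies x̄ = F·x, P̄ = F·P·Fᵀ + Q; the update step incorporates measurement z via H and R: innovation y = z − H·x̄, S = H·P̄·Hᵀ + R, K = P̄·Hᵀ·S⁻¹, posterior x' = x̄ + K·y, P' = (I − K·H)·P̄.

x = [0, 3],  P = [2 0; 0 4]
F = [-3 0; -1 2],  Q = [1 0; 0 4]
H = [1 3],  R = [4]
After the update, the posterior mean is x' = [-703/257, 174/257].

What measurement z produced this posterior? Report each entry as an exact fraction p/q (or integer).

z = [-1]

x̄ = F·x = [0, 6]
P̄ = F·P·Fᵀ + Q = [19 6; 6 22]
S = H·P̄·Hᵀ + R = [257]
K = P̄·Hᵀ·S⁻¹ = [37/257; 72/257]
x' − x̄ = [-703/257, -1368/257] = K·y
y = (KᵀK)⁻¹·Kᵀ·(x' − x̄) = [-19]
z = y + H·x̄ = [-19] + [18] = [-1]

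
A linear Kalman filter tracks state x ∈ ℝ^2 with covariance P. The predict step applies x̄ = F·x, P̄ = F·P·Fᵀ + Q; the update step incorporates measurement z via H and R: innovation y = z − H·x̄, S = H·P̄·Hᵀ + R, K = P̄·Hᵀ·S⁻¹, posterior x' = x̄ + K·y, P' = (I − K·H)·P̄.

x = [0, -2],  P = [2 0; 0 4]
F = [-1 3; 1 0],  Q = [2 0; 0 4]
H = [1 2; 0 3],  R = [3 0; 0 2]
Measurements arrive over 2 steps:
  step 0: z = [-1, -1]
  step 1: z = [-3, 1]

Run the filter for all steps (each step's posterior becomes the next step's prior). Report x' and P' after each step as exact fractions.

step 0: x' = [-1005/1202, -331/1202], P' = [2125/601 -239/601; -239/601 127/601]
step 1: x' = [-1113531/430661, 13302/61523], P' = [1122244/430661 -20180/61523; -20180/61523 1822/8789]

step 0: x̄ = F·x = [-6, 0]
step 0: P̄ = F·P·Fᵀ + Q = [40 -2; -2 6]
step 0: y = z − H·x̄ = [5, -1]
step 0: S = H·P̄·Hᵀ + R = [59 30; 30 56]
step 0: K = P̄·Hᵀ·S⁻¹ = [549/601 -717/1202; 5/601 381/1202]
step 0: x' = x̄ + K·y = [-1005/1202, -331/1202]
step 0: P' = (I − K·H)·P̄ = [2125/601 -239/601; -239/601 127/601]
step 1: x̄ = F·x = [6/601, -1005/1202]
step 1: P̄ = F·P·Fᵀ + Q = [5904/601 -2842/601; -2842/601 4529/601]
step 1: y = z − H·x̄ = [-804/601, 4217/1202]
step 1: S = H·P̄·Hᵀ + R = [14455/601 18648/601; 18648/601 41963/601]
step 1: K = P̄·Hᵀ·S⁻¹ = [279908/430661 -30270/61523; 1776/61523 2733/8789]
step 1: x' = x̄ + K·y = [-1113531/430661, 13302/61523]
step 1: P' = (I − K·H)·P̄ = [1122244/430661 -20180/61523; -20180/61523 1822/8789]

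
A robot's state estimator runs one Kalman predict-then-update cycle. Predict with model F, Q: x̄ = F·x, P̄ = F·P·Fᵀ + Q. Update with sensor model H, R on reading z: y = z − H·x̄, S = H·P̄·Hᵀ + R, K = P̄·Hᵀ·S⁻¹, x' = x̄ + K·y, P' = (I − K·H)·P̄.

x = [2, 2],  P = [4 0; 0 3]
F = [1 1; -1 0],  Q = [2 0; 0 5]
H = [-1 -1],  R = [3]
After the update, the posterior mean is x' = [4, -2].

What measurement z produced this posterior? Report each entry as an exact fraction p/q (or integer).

x̄ = F·x = [4, -2]
P̄ = F·P·Fᵀ + Q = [9 -4; -4 9]
S = H·P̄·Hᵀ + R = [13]
K = P̄·Hᵀ·S⁻¹ = [-5/13; -5/13]
x' − x̄ = [0, 0] = K·y
y = (KᵀK)⁻¹·Kᵀ·(x' − x̄) = [0]
z = y + H·x̄ = [0] + [-2] = [-2]

z = [-2]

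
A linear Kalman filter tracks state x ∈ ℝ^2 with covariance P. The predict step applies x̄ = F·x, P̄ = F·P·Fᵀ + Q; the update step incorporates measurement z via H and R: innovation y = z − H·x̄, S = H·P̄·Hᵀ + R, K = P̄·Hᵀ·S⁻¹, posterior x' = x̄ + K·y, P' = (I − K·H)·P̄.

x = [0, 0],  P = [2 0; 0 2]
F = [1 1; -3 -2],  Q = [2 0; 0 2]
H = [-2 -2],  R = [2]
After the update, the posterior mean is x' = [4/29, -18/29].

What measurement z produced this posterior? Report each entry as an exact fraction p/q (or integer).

z = [1]

x̄ = F·x = [0, 0]
P̄ = F·P·Fᵀ + Q = [6 -10; -10 28]
S = H·P̄·Hᵀ + R = [58]
K = P̄·Hᵀ·S⁻¹ = [4/29; -18/29]
x' − x̄ = [4/29, -18/29] = K·y
y = (KᵀK)⁻¹·Kᵀ·(x' − x̄) = [1]
z = y + H·x̄ = [1] + [0] = [1]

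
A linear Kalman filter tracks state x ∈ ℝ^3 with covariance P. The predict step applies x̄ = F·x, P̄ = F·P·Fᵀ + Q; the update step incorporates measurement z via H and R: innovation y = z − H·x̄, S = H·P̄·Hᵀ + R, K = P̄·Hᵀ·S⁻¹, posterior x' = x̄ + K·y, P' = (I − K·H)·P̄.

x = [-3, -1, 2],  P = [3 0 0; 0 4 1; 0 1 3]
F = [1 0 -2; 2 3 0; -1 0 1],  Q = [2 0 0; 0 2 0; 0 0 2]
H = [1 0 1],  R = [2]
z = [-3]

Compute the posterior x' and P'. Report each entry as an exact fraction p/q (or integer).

x' = [-71/9, -26/3, 46/9]
P' = [89/9 8/3 -73/9; 8/3 49 -10/3; -73/9 -10/3 71/9]

x̄ = F·x = [-7, -9, 5]
P̄ = F·P·Fᵀ + Q = [17 0 -9; 0 50 -3; -9 -3 8]
y = z − H·x̄ = [-1]
S = H·P̄·Hᵀ + R = [9]
K = P̄·Hᵀ·S⁻¹ = [8/9; -1/3; -1/9]
x' = x̄ + K·y = [-71/9, -26/3, 46/9]
P' = (I − K·H)·P̄ = [89/9 8/3 -73/9; 8/3 49 -10/3; -73/9 -10/3 71/9]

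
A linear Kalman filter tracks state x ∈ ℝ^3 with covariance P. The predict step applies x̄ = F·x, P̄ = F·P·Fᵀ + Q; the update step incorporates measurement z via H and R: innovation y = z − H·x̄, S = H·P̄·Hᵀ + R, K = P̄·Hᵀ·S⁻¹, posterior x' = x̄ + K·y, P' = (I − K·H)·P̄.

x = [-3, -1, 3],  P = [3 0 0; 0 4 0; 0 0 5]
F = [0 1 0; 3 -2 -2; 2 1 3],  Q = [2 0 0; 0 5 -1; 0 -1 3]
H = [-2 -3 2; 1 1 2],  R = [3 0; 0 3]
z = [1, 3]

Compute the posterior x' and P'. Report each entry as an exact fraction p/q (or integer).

x̄ = F·x = [-1, -13, 2]
P̄ = F·P·Fᵀ + Q = [6 -8 4; -8 68 -21; 4 -21 64]
y = z − H·x̄ = [-44, 13]
S = H·P̄·Hᵀ + R = [1019 156; 156 249]
K = P̄·Hᵀ·S⁻¹ = [1348/76465 998/76465; -20026/76465 18074/76465; 9417/76465 28187/76465]
x' = x̄ + K·y = [-122803/76465, 122061/76465, 105013/76465]
P' = (I − K·H)·P̄ = [425842/76465 -319644/76465 -51602/76465; -319644/76465 268308/76465 52779/76465; -51602/76465 52779/76465 41692/76465]

x' = [-122803/76465, 122061/76465, 105013/76465]
P' = [425842/76465 -319644/76465 -51602/76465; -319644/76465 268308/76465 52779/76465; -51602/76465 52779/76465 41692/76465]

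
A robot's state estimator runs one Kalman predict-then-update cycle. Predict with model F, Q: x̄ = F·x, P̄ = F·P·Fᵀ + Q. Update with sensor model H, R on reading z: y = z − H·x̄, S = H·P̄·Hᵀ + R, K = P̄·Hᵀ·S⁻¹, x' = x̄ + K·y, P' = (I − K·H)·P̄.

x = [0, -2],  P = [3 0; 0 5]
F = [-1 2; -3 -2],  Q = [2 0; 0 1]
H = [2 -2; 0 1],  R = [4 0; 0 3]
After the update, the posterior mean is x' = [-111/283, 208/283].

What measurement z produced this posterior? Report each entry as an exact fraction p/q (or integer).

x̄ = F·x = [-4, 4]
P̄ = F·P·Fᵀ + Q = [25 -11; -11 48]
S = H·P̄·Hᵀ + R = [384 -118; -118 51]
K = P̄·Hᵀ·S⁻¹ = [1187/2830 1068/1415; -177/2830 1127/1415]
x' − x̄ = [1021/283, -924/283] = K·y
y = (KᵀK)⁻¹·Kᵀ·(x' − x̄) = [14, -3]
z = y + H·x̄ = [14, -3] + [-16, 4] = [-2, 1]

z = [-2, 1]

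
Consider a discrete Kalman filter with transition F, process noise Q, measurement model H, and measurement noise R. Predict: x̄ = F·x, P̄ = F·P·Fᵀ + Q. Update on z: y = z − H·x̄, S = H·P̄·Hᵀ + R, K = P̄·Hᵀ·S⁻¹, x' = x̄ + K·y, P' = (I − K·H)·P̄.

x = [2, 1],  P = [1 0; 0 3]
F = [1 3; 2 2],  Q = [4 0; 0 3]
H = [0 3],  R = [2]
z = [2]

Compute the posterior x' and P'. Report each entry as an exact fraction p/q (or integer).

x̄ = F·x = [5, 6]
P̄ = F·P·Fᵀ + Q = [32 20; 20 19]
y = z − H·x̄ = [-16]
S = H·P̄·Hᵀ + R = [173]
K = P̄·Hᵀ·S⁻¹ = [60/173; 57/173]
x' = x̄ + K·y = [-95/173, 126/173]
P' = (I − K·H)·P̄ = [1936/173 40/173; 40/173 38/173]

x' = [-95/173, 126/173]
P' = [1936/173 40/173; 40/173 38/173]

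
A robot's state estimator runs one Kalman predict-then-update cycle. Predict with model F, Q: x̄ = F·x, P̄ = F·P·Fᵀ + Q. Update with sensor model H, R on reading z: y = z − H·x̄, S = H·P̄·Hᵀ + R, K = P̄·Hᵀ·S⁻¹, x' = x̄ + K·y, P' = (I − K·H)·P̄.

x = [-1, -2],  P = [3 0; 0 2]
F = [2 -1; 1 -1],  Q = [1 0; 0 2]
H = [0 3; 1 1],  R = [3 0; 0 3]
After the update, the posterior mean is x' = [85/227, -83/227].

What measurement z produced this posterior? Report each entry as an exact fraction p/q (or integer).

z = [-2, 1]

x̄ = F·x = [0, 1]
P̄ = F·P·Fᵀ + Q = [15 8; 8 7]
S = H·P̄·Hᵀ + R = [66 45; 45 41]
K = P̄·Hᵀ·S⁻¹ = [-17/227 146/227; 62/227 15/227]
x' − x̄ = [85/227, -310/227] = K·y
y = (KᵀK)⁻¹·Kᵀ·(x' − x̄) = [-5, 0]
z = y + H·x̄ = [-5, 0] + [3, 1] = [-2, 1]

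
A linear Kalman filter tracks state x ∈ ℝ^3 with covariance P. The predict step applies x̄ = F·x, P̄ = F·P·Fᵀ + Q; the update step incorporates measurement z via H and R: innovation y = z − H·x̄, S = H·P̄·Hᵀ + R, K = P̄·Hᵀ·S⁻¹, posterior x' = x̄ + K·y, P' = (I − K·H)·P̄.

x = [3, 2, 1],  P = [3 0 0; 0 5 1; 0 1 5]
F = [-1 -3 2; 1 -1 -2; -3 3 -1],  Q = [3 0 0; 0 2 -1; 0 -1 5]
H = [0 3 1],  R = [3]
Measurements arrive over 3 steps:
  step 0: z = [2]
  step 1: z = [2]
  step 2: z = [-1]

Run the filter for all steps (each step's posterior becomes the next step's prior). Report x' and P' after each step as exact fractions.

step 0: x' = [-2296/265, 473/265, -916/265], P' = [13234/265 2958/265 -9021/265; 2958/265 2286/265 -6612/265; -9021/265 -6612/265 19884/265]
step 1: x' = [3566099/489808, -1255797/122452, 16058003/489808], P' = [43447511/979616 -8256221/244904 97633527/979616; -8256221/244904 2200835/61226 -26187597/244904; 97633527/979616 -26187597/244904 314518551/979616]
step 2: x' = [21630482300/15431001319, -57669116638/15431001319, 156904851317/15431001319], P' = [296984088979/15431001319 -168903344357/15431001319 488951283552/15431001319; -168903344357/15431001319 240672619354/15431001319 -713043446895/15431001319; 488951283552/15431001319 -713043446895/15431001319 2158491294597/15431001319]

step 0: x̄ = F·x = [-7, -1, -4]
step 0: P̄ = F·P·Fᵀ + Q = [59 -4 -37; -4 34 -20; -37 -20 76]
step 0: y = z − H·x̄ = [9]
step 0: S = H·P̄·Hᵀ + R = [265]
step 0: K = P̄·Hᵀ·S⁻¹ = [-49/265; 82/265; 16/265]
step 0: x' = x̄ + K·y = [-2296/265, 473/265, -916/265]
step 0: P' = (I − K·H)·P̄ = [13234/265 2958/265 -9021/265; 2958/265 2286/265 -6612/265; -9021/265 -6612/265 19884/265]
step 1: x̄ = F·x = [-191/53, -937/265, 9223/265]
step 1: P̄ = F·P·Fᵀ + Q = [49463/53 -30872/53 -3459/53; -30872/53 99306/265 -1354/265; -3459/53 -1354/265 93191/265]
step 1: y = z − H·x̄ = [-5882/265]
step 1: S = H·P̄·Hᵀ + R = [979616/265]
step 1: K = P̄·Hᵀ·S⁻¹ = [-480375/979616; 74141/244904; 89129/979616]
step 1: x' = x̄ + K·y = [3566099/489808, -1255797/122452, 16058003/489808]
step 1: P' = (I − K·H)·P̄ = [43447511/979616 -8256221/244904 97633527/979616; -8256221/244904 2200835/61226 -26187597/244904; 97633527/979616 -26187597/244904 314518551/979616]
step 2: x̄ = F·x = [43619471/489808, -23526719/489808, -5228233/61226]
step 2: P̄ = F·P·Fᵀ + Q = [2289702047/979616 -1158299311/979616 -305585655/122452; -1158299311/979616 595208415/979616 150730643/122452; -305585655/122452 150730643/122452 88628621/30613]
step 2: y = z − H·x̄ = [111916213/489808]
step 2: S = H·P̄·Hᵀ + R = [15431001319/979616]
step 2: K = P̄·Hᵀ·S⁻¹ = [-5919583173/15431001319; 2991470389/15431001319; 6453651304/15431001319]
step 2: x' = x̄ + K·y = [21630482300/15431001319, -57669116638/15431001319, 156904851317/15431001319]
step 2: P' = (I − K·H)·P̄ = [296984088979/15431001319 -168903344357/15431001319 488951283552/15431001319; -168903344357/15431001319 240672619354/15431001319 -713043446895/15431001319; 488951283552/15431001319 -713043446895/15431001319 2158491294597/15431001319]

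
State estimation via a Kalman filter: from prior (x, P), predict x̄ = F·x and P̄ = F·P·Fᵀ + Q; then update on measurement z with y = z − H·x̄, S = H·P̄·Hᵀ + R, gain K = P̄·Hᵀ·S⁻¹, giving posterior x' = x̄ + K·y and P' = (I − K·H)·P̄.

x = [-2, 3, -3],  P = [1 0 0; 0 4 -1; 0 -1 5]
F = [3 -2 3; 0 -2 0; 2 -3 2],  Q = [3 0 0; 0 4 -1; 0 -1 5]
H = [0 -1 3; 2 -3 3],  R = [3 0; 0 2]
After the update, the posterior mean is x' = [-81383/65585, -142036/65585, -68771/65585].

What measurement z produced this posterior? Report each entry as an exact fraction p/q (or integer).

x̄ = F·x = [-21, -6, -19]
P̄ = F·P·Fᵀ + Q = [85 22 73; 22 20 27; 73 27 77]
S = H·P̄·Hᵀ + R = [554 823; 823 1341]
K = P̄·Hᵀ·S⁻¹ = [-1652/65585 16811/65585; 28306/65585 -14193/65585; 29956/65585 -3908/65585]
x' − x̄ = [1295902/65585, 251474/65585, 1177344/65585] = K·y
y = (KᵀK)⁻¹·Kᵀ·(x' − x̄) = [50, 82]
z = y + H·x̄ = [50, 82] + [-51, -81] = [-1, 1]

z = [-1, 1]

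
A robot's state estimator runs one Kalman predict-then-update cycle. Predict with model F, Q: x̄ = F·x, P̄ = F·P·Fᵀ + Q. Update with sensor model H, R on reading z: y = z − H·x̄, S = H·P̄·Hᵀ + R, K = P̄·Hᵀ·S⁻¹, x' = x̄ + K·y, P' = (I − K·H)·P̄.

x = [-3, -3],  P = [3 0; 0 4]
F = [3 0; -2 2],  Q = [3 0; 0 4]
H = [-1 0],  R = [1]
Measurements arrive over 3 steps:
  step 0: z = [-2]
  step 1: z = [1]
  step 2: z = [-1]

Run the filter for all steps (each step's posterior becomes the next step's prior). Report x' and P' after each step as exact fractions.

step 0: x̄ = F·x = [-9, 0]
step 0: P̄ = F·P·Fᵀ + Q = [30 -18; -18 32]
step 0: y = z − H·x̄ = [-11]
step 0: S = H·P̄·Hᵀ + R = [31]
step 0: K = P̄·Hᵀ·S⁻¹ = [-30/31; 18/31]
step 0: x' = x̄ + K·y = [51/31, -198/31]
step 0: P' = (I − K·H)·P̄ = [30/31 -18/31; -18/31 668/31]
step 1: x̄ = F·x = [153/31, -498/31]
step 1: P̄ = F·P·Fᵀ + Q = [363/31 -288/31; -288/31 3060/31]
step 1: y = z − H·x̄ = [184/31]
step 1: S = H·P̄·Hᵀ + R = [394/31]
step 1: K = P̄·Hᵀ·S⁻¹ = [-363/394; 144/197]
step 1: x' = x̄ + K·y = [-105/197, -2310/197]
step 1: P' = (I − K·H)·P̄ = [363/394 -144/197; -144/197 18108/197]
step 2: x̄ = F·x = [-315/197, -4410/197]
step 2: P̄ = F·P·Fᵀ + Q = [4449/394 -1953/197; -1953/197 75098/197]
step 2: y = z − H·x̄ = [-512/197]
step 2: S = H·P̄·Hᵀ + R = [4843/394]
step 2: K = P̄·Hᵀ·S⁻¹ = [-4449/4843; 3906/4843]
step 2: x' = x̄ + K·y = [3819/4843, -118566/4843]
step 2: P' = (I − K·H)·P̄ = [4449/4843 -3906/4843; -3906/4843 1807468/4843]

step 0: x' = [51/31, -198/31], P' = [30/31 -18/31; -18/31 668/31]
step 1: x' = [-105/197, -2310/197], P' = [363/394 -144/197; -144/197 18108/197]
step 2: x' = [3819/4843, -118566/4843], P' = [4449/4843 -3906/4843; -3906/4843 1807468/4843]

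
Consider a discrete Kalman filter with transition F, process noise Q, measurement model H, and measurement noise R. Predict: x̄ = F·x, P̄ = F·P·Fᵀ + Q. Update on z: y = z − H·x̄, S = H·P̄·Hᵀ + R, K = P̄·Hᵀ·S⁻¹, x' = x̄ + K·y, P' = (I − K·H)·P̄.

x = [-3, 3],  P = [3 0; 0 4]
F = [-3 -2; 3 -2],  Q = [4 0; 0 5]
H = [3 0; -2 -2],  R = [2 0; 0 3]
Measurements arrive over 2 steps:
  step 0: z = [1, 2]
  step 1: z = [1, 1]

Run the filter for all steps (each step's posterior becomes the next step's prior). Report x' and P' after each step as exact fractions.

step 0: x' = [30981/78719, -126317/78719], P' = [17362/78719 -17146/78719; -17146/78719 75013/78719]
step 1: x' = [21402139/73632638, -39111161/73632638], P' = [15488267/73632638 -14424425/73632638; -14424425/73632638 65633993/73632638]

step 0: x̄ = F·x = [3, -15]
step 0: P̄ = F·P·Fᵀ + Q = [47 -11; -11 48]
step 0: y = z − H·x̄ = [-8, -22]
step 0: S = H·P̄·Hᵀ + R = [425 -216; -216 295]
step 0: K = P̄·Hᵀ·S⁻¹ = [26043/78719 -144/78719; -25719/78719 -38578/78719]
step 0: x' = x̄ + K·y = [30981/78719, -126317/78719]
step 0: P' = (I − K·H)·P̄ = [17362/78719 -17146/78719; -17146/78719 75013/78719]
step 1: x̄ = F·x = [159691/78719, 345577/78719]
step 1: P̄ = F·P·Fᵀ + Q = [565434/78719 143794/78719; 143794/78719 1055657/78719]
step 1: y = z − H·x̄ = [-400354/78719, 1089255/78719]
step 1: S = H·P̄·Hᵀ + R = [5246344/78719 -4255368/78719; -4255368/78719 7870873/78719]
step 1: K = P̄·Hᵀ·S⁻¹ = [46464801/147265276 -354614/36816319; -43273275/147265276 -17069856/36816319]
step 1: x' = x̄ + K·y = [21402139/73632638, -39111161/73632638]
step 1: P' = (I − K·H)·P̄ = [15488267/73632638 -14424425/73632638; -14424425/73632638 65633993/73632638]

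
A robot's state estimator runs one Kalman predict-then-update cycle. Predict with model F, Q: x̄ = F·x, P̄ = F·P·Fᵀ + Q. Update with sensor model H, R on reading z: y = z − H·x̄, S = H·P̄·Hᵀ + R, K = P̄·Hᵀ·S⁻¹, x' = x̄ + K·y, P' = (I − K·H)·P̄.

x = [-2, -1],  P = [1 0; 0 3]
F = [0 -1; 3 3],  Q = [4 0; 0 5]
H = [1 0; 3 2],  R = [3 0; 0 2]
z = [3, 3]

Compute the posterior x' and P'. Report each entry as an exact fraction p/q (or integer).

x̄ = F·x = [1, -9]
P̄ = F·P·Fᵀ + Q = [7 -9; -9 41]
y = z − H·x̄ = [2, 18]
S = H·P̄·Hᵀ + R = [10 3; 3 121]
K = P̄·Hᵀ·S⁻¹ = [838/1201 9/1201; -1254/1201 577/1201]
x' = x̄ + K·y = [3039/1201, -2931/1201]
P' = (I − K·H)·P̄ = [2514/1201 -3762/1201; -3762/1201 6220/1201]

x' = [3039/1201, -2931/1201]
P' = [2514/1201 -3762/1201; -3762/1201 6220/1201]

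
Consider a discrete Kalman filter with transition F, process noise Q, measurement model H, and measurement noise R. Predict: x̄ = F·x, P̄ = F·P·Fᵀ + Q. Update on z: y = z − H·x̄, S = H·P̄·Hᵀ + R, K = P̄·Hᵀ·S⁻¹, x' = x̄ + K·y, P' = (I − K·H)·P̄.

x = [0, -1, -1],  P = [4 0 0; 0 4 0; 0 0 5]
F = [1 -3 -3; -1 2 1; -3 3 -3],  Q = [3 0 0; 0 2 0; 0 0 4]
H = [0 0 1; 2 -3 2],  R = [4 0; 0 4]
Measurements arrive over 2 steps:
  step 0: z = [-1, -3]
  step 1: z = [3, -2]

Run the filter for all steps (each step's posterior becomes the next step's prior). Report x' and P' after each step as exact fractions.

step 0: x' = [-20542/67723, 3223/67723, -73381/67723], P' = [210927/67723 41094/67723 -111392/67723; 41094/67723 106112/67723 98816/67723; -111392/67723 98816/67723 260308/67723]
step 1: x' = [-384056033/210328487, 318751730/210328487, 657696305/210328487], P' = [636309123/210328487 154758366/210328487 -287313952/210328487; 154758366/210328487 871270784/630985461 666855232/630985461; -287313952/210328487 666855232/630985461 1876544588/630985461]

step 0: x̄ = F·x = [6, -3, 0]
step 0: P̄ = F·P·Fᵀ + Q = [88 -43 -3; -43 27 21; -3 21 121]
step 0: y = z − H·x̄ = [-1, -24]
step 0: S = H·P̄·Hᵀ + R = [125 173; 173 1323]
step 0: K = P̄·Hᵀ·S⁻¹ = [-27848/67723 18947/67723; 24704/67723 -9629/67723; 65077/67723 346/67723]
step 0: x' = x̄ + K·y = [-20542/67723, 3223/67723, -73381/67723]
step 0: P' = (I − K·H)·P̄ = [210927/67723 41094/67723 -111392/67723; 41094/67723 106112/67723 98816/67723; -111392/67723 98816/67723 260308/67723]
step 1: x̄ = F·x = [189932/67723, -46393/67723, 291438/67723]
step 1: P̄ = F·P·Fᵀ + Q = [5912352/67723 -2757965/67723 579759/67723; -2757965/67723 1484801/67723 -177765/67723; 579759/67723 -177765/67723 943579/67723]
step 1: y = z − H·x̄ = [-88269/67723, -1237365/67723]
step 1: S = H·P̄·Hᵀ + R = [1214471/67723 3579971/67723; 3579971/67723 80924657/67723]
step 1: K = P̄·Hᵀ·S⁻¹ = [-71828488/210328487 58428811/210328487; 166713808/630985461 -87887923/630985461; 469136147/630985461 7159942/630985461]
step 1: x' = x̄ + K·y = [-384056033/210328487, 318751730/210328487, 657696305/210328487]
step 1: P' = (I − K·H)·P̄ = [636309123/210328487 154758366/210328487 -287313952/210328487; 154758366/210328487 871270784/630985461 666855232/630985461; -287313952/210328487 666855232/630985461 1876544588/630985461]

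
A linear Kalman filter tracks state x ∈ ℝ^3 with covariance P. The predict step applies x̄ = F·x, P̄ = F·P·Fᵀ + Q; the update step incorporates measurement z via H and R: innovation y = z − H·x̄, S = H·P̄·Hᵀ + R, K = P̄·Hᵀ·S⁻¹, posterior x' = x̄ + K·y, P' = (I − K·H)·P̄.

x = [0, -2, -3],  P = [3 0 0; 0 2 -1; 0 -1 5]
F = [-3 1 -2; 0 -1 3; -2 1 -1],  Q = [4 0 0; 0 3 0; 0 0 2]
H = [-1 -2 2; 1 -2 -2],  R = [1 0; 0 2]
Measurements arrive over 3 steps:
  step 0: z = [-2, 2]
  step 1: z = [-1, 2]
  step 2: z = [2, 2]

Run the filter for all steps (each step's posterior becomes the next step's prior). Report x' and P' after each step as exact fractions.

step 0: x' = [-6334/15577, -441/15577, -19073/15577], P' = [478222/15577 -1188/15577 240450/15577; -1188/15577 2893/15577 328/15577; 240450/15577 328/15577 123684/15577]
step 1: x' = [-1339872798/279153499, -73198321/279153499, -881862299/279153499], P' = [8272350786/279153499 -115638924/279153499 4118738518/279153499; -115638924/279153499 51124793/279153499 -42276186/279153499; 4118738518/279153499 -42276186/279153499 2099789198/279153499]
step 2: x' = [207109514072/4829799526351, -4981542739625/4829799526351, -13476146023/4829799526351], P' = [143195085752946/4829799526351 -1994706891672/4829799526351 71305216116074/4829799526351; -1994706891672/4829799526351 884288951539/4829799526351 -728600499944/4829799526351; 71305216116074/4829799526351 -728600499944/4829799526351 36356605236708/4829799526351]

step 0: x̄ = F·x = [4, -7, 1]
step 0: P̄ = F·P·Fᵀ + Q = [57 -37 33; -37 56 -21; 33 -21 23]
step 0: y = z − H·x̄ = [-14, -14]
step 0: S = H·P̄·Hᵀ + R = [262 207; 207 223]
step 0: K = P̄·Hᵀ·S⁻¹ = [5054/15577 -151/15577; -3942/15577 -3815/15577; 6262/15577 -3787/15577]
step 0: x' = x̄ + K·y = [-6334/15577, -441/15577, -19073/15577]
step 0: P' = (I − K·H)·P̄ = [478222/15577 -1188/15577 240450/15577; -1188/15577 2893/15577 328/15577; 240450/15577 328/15577 123684/15577]
step 1: x̄ = F·x = [56707/15577, -56778/15577, 31300/15577]
step 1: P̄ = F·P·Fᵀ + Q = [7755151/15577 -2910971/15577 4807699/15577; -2910971/15577 1160812/15577 -1817709/15577; 4807699/15577 -1817709/15577 3036515/15577]
step 1: y = z − H·x̄ = [-135026/15577, -76509/15577]
step 1: S = H·P̄·Hᵀ + R = [8227028/15577 3972833/15577; 3972833/15577 2447029/15577]
step 1: K = P̄·Hᵀ·S⁻¹ = [196404098/279153499 133075799/279153499; -71163034/279153499 -66668069/279153499; 165392250/279153499 1856247/279153499]
step 1: x' = x̄ + K·y = [-1339872798/279153499, -73198321/279153499, -881862299/279153499]
step 1: P' = (I − K·H)·P̄ = [8272350786/279153499 -115638924/279153499 4118738518/279153499; -115638924/279153499 51124793/279153499 -42276186/279153499; 4118738518/279153499 -42276186/279153499 2099789198/279153499]
step 2: x̄ = F·x = [5710144671/279153499, -2572388576/279153499, 3488409574/279153499]
step 2: P̄ = F·P·Fᵀ + Q = [134305853159/279153499 -50276804345/279153499 83421000709/279153499; -50276804345/279153499 20040345188/279153499 -31463306087/279153499; 83421000709/279153499 -31463306087/279153499 52820686273/279153499]
step 2: y = z − H·x̄ = [-5853144631/279153499, -3319795677/279153499]
step 2: S = H·P̄·Hᵀ + R = [142944360982/279153499 68256785337/279153499; 68256785337/279153499 42025051849/279153499]
step 2: K = P̄·Hᵀ·S⁻¹ = [3404760262546/4829799526351 2287033652071/4829799526351; -1231072011294/4829799526351 -1153041897431/4829799526351; 2865195357230/4829799526351 24603321273/4829799526351]
step 2: x' = x̄ + K·y = [207109514072/4829799526351, -4981542739625/4829799526351, -13476146023/4829799526351]
step 2: P' = (I − K·H)·P̄ = [143195085752946/4829799526351 -1994706891672/4829799526351 71305216116074/4829799526351; -1994706891672/4829799526351 884288951539/4829799526351 -728600499944/4829799526351; 71305216116074/4829799526351 -728600499944/4829799526351 36356605236708/4829799526351]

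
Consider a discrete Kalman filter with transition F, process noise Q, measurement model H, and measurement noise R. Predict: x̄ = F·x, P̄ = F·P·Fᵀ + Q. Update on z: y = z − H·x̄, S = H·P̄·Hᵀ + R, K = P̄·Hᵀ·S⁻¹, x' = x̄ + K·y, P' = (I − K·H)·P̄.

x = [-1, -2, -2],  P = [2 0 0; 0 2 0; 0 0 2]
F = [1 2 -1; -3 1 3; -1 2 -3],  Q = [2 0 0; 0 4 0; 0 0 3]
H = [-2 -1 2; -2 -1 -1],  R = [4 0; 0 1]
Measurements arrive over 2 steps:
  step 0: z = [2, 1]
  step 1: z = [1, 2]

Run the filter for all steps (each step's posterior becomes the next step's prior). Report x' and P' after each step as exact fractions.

step 0: x' = [-5881/4189, 5317/4189, 3967/8378], P' = [25614/4189 -50588/4189 388/4189; -50588/4189 103542/4189 -1655/4189; 388/4189 -1655/4189 4537/8378]
step 1: x' = [-315777991/178398457, 350695711/178398457, -75105193/178398457], P' = [328348877/178398457 -634506189/178398457 23965441/356796914; -634506189/178398457 1377474379/178398457 -115475651/356796914; 23965441/356796914 -115475651/356796914 371914999/713593828]

step 0: x̄ = F·x = [-3, -5, 3]
step 0: P̄ = F·P·Fᵀ + Q = [14 -8 12; -8 42 -8; 12 -8 31]
step 0: y = z − H·x̄ = [-15, -7]
step 0: S = H·P̄·Hᵀ + R = [130 -12; -12 130]
step 0: K = P̄·Hᵀ·S⁻¹ = [34/4189 -1028/4189; -1419/4189 -711/4189; 1354/4189 -2779/8378]
step 0: x' = x̄ + K·y = [-5881/4189, 5317/4189, 3967/8378]
step 0: P' = (I − K·H)·P̄ = [25614/4189 -50588/4189 388/4189; -50588/4189 103542/4189 -1655/4189; 388/4189 -1655/4189 4537/8378]
step 1: x̄ = F·x = [5539/8378, 57821/8378, 21129/8378]
step 1: P̄ = F·P·Fᵀ + Q = [507841/8378 740859/8378 815647/8378; 740859/8378 1315709/8378 1229977/8378; 815647/8378 1229977/8378 1394611/8378]
step 1: y = z − H·x̄ = [35019/8378, 752/59]
step 1: S = H·P̄·Hᵀ + R = [477381/8378 4648/59; 4648/59 94620/59]
step 1: K = P̄·Hᵀ·S⁻¹ = [5343/2149379 -68348571/356796914; -674511/2149379 -101448351/356796914; 661837/2149379 -236825461/713593828]
step 1: x' = x̄ + K·y = [-315777991/178398457, 350695711/178398457, -75105193/178398457]
step 1: P' = (I − K·H)·P̄ = [328348877/178398457 -634506189/178398457 23965441/356796914; -634506189/178398457 1377474379/178398457 -115475651/356796914; 23965441/356796914 -115475651/356796914 371914999/713593828]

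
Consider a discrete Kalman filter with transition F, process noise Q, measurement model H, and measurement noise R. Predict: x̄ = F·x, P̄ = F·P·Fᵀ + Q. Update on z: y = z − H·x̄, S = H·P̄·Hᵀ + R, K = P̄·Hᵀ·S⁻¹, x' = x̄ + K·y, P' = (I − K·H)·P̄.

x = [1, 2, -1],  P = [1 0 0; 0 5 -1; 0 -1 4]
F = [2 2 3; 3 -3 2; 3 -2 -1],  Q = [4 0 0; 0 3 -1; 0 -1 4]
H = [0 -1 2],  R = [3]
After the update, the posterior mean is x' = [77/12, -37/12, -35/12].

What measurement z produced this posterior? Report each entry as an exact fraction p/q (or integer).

x̄ = F·x = [3, -5, 0]
P̄ = F·P·Fᵀ + Q = [52 5 -18; 5 85 31; -18 31 33]
S = H·P̄·Hᵀ + R = [96]
K = P̄·Hᵀ·S⁻¹ = [-41/96; -23/96; 35/96]
x' − x̄ = [41/12, 23/12, -35/12] = K·y
y = (KᵀK)⁻¹·Kᵀ·(x' − x̄) = [-8]
z = y + H·x̄ = [-8] + [5] = [-3]

z = [-3]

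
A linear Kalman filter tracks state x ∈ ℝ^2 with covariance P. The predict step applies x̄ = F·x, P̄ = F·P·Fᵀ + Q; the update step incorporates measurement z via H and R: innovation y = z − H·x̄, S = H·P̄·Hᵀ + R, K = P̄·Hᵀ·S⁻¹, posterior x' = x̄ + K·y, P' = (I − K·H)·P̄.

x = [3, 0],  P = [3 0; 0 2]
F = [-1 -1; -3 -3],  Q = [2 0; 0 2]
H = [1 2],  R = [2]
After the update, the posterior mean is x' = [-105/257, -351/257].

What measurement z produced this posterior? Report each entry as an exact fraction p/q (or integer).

x̄ = F·x = [-3, -9]
P̄ = F·P·Fᵀ + Q = [7 15; 15 47]
S = H·P̄·Hᵀ + R = [257]
K = P̄·Hᵀ·S⁻¹ = [37/257; 109/257]
x' − x̄ = [666/257, 1962/257] = K·y
y = (KᵀK)⁻¹·Kᵀ·(x' − x̄) = [18]
z = y + H·x̄ = [18] + [-21] = [-3]

z = [-3]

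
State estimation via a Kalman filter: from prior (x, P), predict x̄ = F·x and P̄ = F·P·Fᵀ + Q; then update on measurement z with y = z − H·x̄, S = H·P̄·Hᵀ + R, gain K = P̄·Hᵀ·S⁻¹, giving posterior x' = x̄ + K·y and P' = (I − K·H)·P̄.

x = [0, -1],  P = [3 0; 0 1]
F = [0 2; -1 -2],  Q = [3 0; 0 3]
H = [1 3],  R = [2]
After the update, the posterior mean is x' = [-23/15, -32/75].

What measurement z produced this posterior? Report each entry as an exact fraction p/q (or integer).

z = [-3]

x̄ = F·x = [-2, 2]
P̄ = F·P·Fᵀ + Q = [7 -4; -4 10]
S = H·P̄·Hᵀ + R = [75]
K = P̄·Hᵀ·S⁻¹ = [-1/15; 26/75]
x' − x̄ = [7/15, -182/75] = K·y
y = (KᵀK)⁻¹·Kᵀ·(x' − x̄) = [-7]
z = y + H·x̄ = [-7] + [4] = [-3]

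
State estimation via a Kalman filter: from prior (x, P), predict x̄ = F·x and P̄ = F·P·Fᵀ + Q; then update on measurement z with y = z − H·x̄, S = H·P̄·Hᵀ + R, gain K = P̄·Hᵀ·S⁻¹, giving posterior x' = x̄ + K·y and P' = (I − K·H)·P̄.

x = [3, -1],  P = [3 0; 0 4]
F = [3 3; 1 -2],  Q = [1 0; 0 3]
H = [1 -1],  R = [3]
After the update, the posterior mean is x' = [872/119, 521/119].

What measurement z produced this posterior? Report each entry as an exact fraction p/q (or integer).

x̄ = F·x = [6, 5]
P̄ = F·P·Fᵀ + Q = [64 -15; -15 22]
S = H·P̄·Hᵀ + R = [119]
K = P̄·Hᵀ·S⁻¹ = [79/119; -37/119]
x' − x̄ = [158/119, -74/119] = K·y
y = (KᵀK)⁻¹·Kᵀ·(x' − x̄) = [2]
z = y + H·x̄ = [2] + [1] = [3]

z = [3]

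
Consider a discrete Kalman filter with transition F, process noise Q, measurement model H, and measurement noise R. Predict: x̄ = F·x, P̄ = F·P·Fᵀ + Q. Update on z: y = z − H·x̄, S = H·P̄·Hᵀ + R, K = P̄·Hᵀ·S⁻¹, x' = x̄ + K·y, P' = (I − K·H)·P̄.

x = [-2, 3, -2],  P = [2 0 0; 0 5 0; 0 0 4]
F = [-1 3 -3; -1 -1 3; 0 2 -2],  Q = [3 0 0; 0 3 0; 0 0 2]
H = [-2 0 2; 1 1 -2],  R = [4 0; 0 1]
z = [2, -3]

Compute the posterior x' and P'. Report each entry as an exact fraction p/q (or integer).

x̄ = F·x = [17, -7, 10]
P̄ = F·P·Fᵀ + Q = [86 -49 54; -49 46 -34; 54 -34 38]
y = z − H·x̄ = [16, 7]
S = H·P̄·Hᵀ + R = [68 30; 30 107]
K = P̄·Hᵀ·S⁻¹ = [-2359/3188 -727/1594; 315/1594 440/797; -218/797 -356/797]
x' = x̄ + K·y = [3137/1594, 21/797, 1990/797]
P' = (I − K·H)·P̄ = [9979/1594 2267/797 3810/797; 2267/797 3337/797 2582/797; 3810/797 2582/797 3374/797]

x' = [3137/1594, 21/797, 1990/797]
P' = [9979/1594 2267/797 3810/797; 2267/797 3337/797 2582/797; 3810/797 2582/797 3374/797]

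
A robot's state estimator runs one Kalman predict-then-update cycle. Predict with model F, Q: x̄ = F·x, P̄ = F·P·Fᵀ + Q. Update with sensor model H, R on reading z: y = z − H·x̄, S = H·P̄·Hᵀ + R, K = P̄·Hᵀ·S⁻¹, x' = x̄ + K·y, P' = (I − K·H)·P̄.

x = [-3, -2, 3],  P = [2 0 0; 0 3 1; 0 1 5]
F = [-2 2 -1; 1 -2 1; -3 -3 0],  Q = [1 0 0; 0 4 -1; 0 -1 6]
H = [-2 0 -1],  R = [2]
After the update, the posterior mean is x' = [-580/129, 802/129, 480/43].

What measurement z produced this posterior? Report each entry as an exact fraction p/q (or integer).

z = [-2]

x̄ = F·x = [-1, 4, 15]
P̄ = F·P·Fᵀ + Q = [22 -17 -3; -17 19 8; -3 8 51]
S = H·P̄·Hᵀ + R = [129]
K = P̄·Hᵀ·S⁻¹ = [-41/129; 26/129; -15/43]
x' − x̄ = [-451/129, 286/129, -165/43] = K·y
y = (KᵀK)⁻¹·Kᵀ·(x' − x̄) = [11]
z = y + H·x̄ = [11] + [-13] = [-2]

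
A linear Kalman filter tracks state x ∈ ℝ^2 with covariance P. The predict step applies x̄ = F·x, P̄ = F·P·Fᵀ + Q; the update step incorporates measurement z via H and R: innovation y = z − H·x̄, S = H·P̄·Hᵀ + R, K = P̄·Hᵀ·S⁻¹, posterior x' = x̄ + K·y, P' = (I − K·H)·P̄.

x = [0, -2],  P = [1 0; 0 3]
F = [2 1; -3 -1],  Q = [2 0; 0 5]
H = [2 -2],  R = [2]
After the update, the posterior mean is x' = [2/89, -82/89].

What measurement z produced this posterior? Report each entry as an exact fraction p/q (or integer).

x̄ = F·x = [-2, 2]
P̄ = F·P·Fᵀ + Q = [9 -9; -9 17]
S = H·P̄·Hᵀ + R = [178]
K = P̄·Hᵀ·S⁻¹ = [18/89; -26/89]
x' − x̄ = [180/89, -260/89] = K·y
y = (KᵀK)⁻¹·Kᵀ·(x' − x̄) = [10]
z = y + H·x̄ = [10] + [-8] = [2]

z = [2]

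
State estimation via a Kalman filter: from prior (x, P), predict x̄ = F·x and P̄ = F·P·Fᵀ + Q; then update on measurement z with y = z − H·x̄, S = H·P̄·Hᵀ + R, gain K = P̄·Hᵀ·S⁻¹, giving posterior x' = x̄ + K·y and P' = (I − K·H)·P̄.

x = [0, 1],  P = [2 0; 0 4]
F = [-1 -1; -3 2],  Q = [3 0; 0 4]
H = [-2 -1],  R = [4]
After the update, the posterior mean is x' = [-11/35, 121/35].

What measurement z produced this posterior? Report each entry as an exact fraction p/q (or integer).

x̄ = F·x = [-1, 2]
P̄ = F·P·Fᵀ + Q = [9 -2; -2 38]
S = H·P̄·Hᵀ + R = [70]
K = P̄·Hᵀ·S⁻¹ = [-8/35; -17/35]
x' − x̄ = [24/35, 51/35] = K·y
y = (KᵀK)⁻¹·Kᵀ·(x' − x̄) = [-3]
z = y + H·x̄ = [-3] + [0] = [-3]

z = [-3]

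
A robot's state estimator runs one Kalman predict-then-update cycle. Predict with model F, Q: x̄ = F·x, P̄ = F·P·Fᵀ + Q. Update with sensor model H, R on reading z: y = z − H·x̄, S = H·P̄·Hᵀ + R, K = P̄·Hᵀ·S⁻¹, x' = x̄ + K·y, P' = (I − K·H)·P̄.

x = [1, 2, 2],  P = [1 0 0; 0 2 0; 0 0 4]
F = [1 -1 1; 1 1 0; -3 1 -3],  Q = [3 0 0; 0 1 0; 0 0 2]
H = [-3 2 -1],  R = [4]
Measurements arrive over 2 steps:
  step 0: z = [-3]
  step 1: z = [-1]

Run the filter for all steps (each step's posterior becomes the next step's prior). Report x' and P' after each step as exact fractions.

step 0: x' = [268/73, 63/73, -7], P' = [505/73 107/73 -17; 107/73 148/73 -1; -17 -1 49]
step 1: x' = [-3879/8801, 11717/8801, 40428/8801], P' = [121626/8801 -23739/8801 -401160/8801; -23739/8801 35080/8801 131817/8801; -401160/8801 131817/8801 1448442/8801]

step 0: x̄ = F·x = [1, 3, -7]
step 0: P̄ = F·P·Fᵀ + Q = [10 -1 -17; -1 4 -1; -17 -1 49]
step 0: y = z − H·x̄ = [-13]
step 0: S = H·P̄·Hᵀ + R = [73]
step 0: K = P̄·Hᵀ·S⁻¹ = [-15/73; 12/73; 0]
step 0: x' = x̄ + K·y = [268/73, 63/73, -7]
step 0: P' = (I − K·H)·P̄ = [505/73 107/73 -17; 107/73 148/73 -1; -17 -1 49]
step 1: x̄ = F·x = [-306/73, 331/73, 792/73]
step 1: P̄ = F·P·Fᵀ + Q = [1899/73 -957/73 -4812/73; -957/73 940/73 2361/73; -4812/73 2361/73 14490/73]
step 1: y = z − H·x̄ = [-861/73]
step 1: S = H·P̄·Hᵀ + R = [8801/73]
step 1: K = P̄·Hᵀ·S⁻¹ = [-2799/8801; 2390/8801; 4668/8801]
step 1: x' = x̄ + K·y = [-3879/8801, 11717/8801, 40428/8801]
step 1: P' = (I − K·H)·P̄ = [121626/8801 -23739/8801 -401160/8801; -23739/8801 35080/8801 131817/8801; -401160/8801 131817/8801 1448442/8801]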